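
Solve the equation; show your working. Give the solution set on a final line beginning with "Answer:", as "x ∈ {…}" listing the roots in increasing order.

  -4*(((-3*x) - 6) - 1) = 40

Step 1. [-4*(((-3*x) - 6) - 1) = 40] -4·(inner) — divide through by -4 ⇒ div: ((-3*x) - 6) - 1 = -10.
Step 2. [((-3*x) - 6) - 1 = -10] 1 comes off first (add 1) ⇒ sub: (-3*x) - 6 = -9.
Step 3. [(-3*x) - 6 = -9] common factor -3 (LHS and -9) — divide through, so factor: x + 2 = 3.
Step 4. [x + 2 = 3] the outer +2 inverts by subtracting 2. So sub: x = 1.

Answer: x ∈ {1}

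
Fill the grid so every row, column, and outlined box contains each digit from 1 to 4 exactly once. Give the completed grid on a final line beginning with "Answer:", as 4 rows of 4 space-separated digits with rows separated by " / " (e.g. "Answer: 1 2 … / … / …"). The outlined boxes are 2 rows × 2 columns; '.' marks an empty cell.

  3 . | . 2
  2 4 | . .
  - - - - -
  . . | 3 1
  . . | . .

Step 1. [r4c2∈{1,2,3}] in row 4, 3 fits only at r4c2 ⇒ r4c2=3.
Step 2. [r1c3∈{1,4}] r1c3 is the only open cell in row 1 admitting 4, so r1c3=4.
Step 3. [r3c1∈{4}] r3c1 is down to just 4. So r3c1=4.
Step 4. [r4c4∈{4}] r4c4 has the single candidate 4, so r4c4=4.
Step 5. [r4c1∈{1}] only 1 remains possible at r4c1 ⇒ r4c1=1.
Step 6. [r1c2∈{1}] r1c2 is down to just 1. So r1c2=1.
Step 7. [r4c3∈{2}] r4c3's peers cover all but 2, so r4c3=2.
Step 8. [r2c3∈{1}] r2c3 is down to just 1, so r2c3=1.
Step 9. [r2c4∈{3}] r2c4 has the single candidate 3. So r2c4=3.
Step 10. [r3c2∈{2}] nothing but 2 survives at r3c2, so r3c2=2.

Answer: 3 1 4 2 / 2 4 1 3 / 4 2 3 1 / 1 3 2 4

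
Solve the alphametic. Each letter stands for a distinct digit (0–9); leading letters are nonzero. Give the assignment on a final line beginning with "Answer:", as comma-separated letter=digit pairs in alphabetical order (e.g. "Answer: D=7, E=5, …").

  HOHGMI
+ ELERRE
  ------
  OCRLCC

Step 1. [col 1: I + E ≡ C (mod 10)] C=5 is one option consistent with column 1 (I + E ≡ C (mod 10), carry-in 0) — take it, so C=5.
Step 2. [col 1: I + E ≡ C (mod 10)] several values work for I in column 1 (I + E ≡ C (mod 10), carry-in 0); try I=3 ⇒ I=3.
Step 3. [col 1: I + E ≡ C (mod 10)] from column 1 (I=3, C=5, carry-in 0, digits 3,5 already taken and all letters distinct): E must equal 2 ⇒ E=2.
Step 4. [col 2: M + R ≡ C (mod 10)] several values work for M in column 2 (M + R ≡ C (mod 10), carry-in 0); try M=9, so M=9.
Step 5. [col 2: M + R ≡ C (mod 10)] from column 2 (M=9, C=5, carry-in 0, digits 2,3,5,9 already taken and all letters distinct): R must equal 6 ⇒ R=6.
Step 6. [col 3: G + R ≡ L (mod 10)] column 3 (G + R ≡ L (mod 10), carry-in 1) doesn't pin G yet; pick G=1 and continue ⇒ G=1.
Step 7. [col 3: G + R ≡ L (mod 10)] from column 3 (G=1, R=6, carry-in 1, digits 1,2,3,5,6,9 already taken and all letters distinct): L must equal 8, so L=8.
Step 8. [col 4: H + E ≡ R (mod 10)] from column 4 (E=2, R=6, carry-in 0, digits 1,2,3,5,6,8,9 already taken and all letters distinct): H must equal 4. So H=4.
Step 9. [col 5: O + L ≡ C (mod 10)] column 5 reads O+L+carry(0)=C with L=8, C=5; with digits 1,2,3,4,5,6,8,9 already taken and all letters distinct, the only value for O is 7 ⇒ O=7.

Answer: C=5, E=2, G=1, H=4, I=3, L=8, M=9, O=7, R=6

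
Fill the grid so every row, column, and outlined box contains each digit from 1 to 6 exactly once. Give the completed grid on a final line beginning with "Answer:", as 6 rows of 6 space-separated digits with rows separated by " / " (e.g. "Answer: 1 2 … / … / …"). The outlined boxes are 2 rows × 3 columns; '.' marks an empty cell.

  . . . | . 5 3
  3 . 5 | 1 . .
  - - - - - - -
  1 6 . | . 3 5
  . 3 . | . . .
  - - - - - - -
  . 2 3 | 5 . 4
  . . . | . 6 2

Step 1. [r2c2∈{4}] r2c2's peers cover all but 4. So r2c2=4.
Step 2. [r4c5∈{1,2,4}] across col 5, 4 lands solely at r4c5, so r4c5=4.
Step 3. [r1c3∈{1,2,6}] col 3 places 6 nowhere but r1c3 ⇒ r1c3=6.
Step 4. [r3c4∈{2}] r3c4's peers cover all but 2, so r3c4=2.
Step 5. [r6c2∈{1,5}] r6c2 is the only open cell in col 2 admitting 5 ⇒ r6c2=5.
Step 6. [r4c6∈{1,6}] row 4 places 1 nowhere but r4c6. So r4c6=1.
Step 7. [r4c1∈{2,5}] across row 4, 5 lands solely at r4c1. So r4c1=5.
Step 8. [r6c3∈{1,4}] 1 has one home in row 6: r6c3, so r6c3=1.
Step 9. [r6c1∈{4}] nothing but 4 survives at r6c1 ⇒ r6c1=4.
Step 10. [r1c1∈{2}] r1c1 has the single candidate 2. So r1c1=2.
Step 11. [r4c3∈{2}] only 2 remains possible at r4c3. So r4c3=2.
Step 12. [r2c5∈{2}] nothing but 2 survives at r2c5 ⇒ r2c5=2.
Step 13. [r5c1∈{6}] r5c1 is down to just 6. So r5c1=6.
Step 14. [r3c3∈{4}] only 4 remains possible at r3c3. So r3c3=4.
Step 15. [r6c4∈{3}] r6c4 is down to just 3, so r6c4=3.
Step 16. [r4c4∈{6}] only 6 remains possible at r4c4, so r4c4=6.
Step 17. [r1c2∈{1}] r1c2 is down to just 1, so r1c2=1.
Step 18. [r2c6∈{6}] r2c6 has the single candidate 6. So r2c6=6.
Step 19. [r5c5∈{1}] r5c5 is down to just 1 ⇒ r5c5=1.
Step 20. [r1c4∈{4}] only 4 remains possible at r1c4. So r1c4=4.

Answer: 2 1 6 4 5 3 / 3 4 5 1 2 6 / 1 6 4 2 3 5 / 5 3 2 6 4 1 / 6 2 3 5 1 4 / 4 5 1 3 6 2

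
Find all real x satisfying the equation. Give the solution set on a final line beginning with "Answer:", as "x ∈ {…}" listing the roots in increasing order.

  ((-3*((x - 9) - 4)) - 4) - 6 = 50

Step 1. [((-3*((x - 9) - 4)) - 4) - 6 = 50] -6 is outermost — add 6 both sides ⇒ sub: (-3*((x - 9) - 4)) - 4 = 56.
Step 2. [(-3*((x - 9) - 4)) - 4 = 56] add 4: x sits inside (… - 4), so sub: -3*((x - 9) - 4) = 60.
Step 3. [-3*((x - 9) - 4) = 60] leading coefficient -3: divide by -3 ⇒ div: (x - 9) - 4 = -20.
Step 4. [(x - 9) - 4 = -20] peel the -4: add 4 from each side ⇒ sub: x - 9 = -16.
Step 5. [x - 9 = -16] 9 comes off first (add 9) ⇒ sub: x = -7.

Answer: x ∈ {-7}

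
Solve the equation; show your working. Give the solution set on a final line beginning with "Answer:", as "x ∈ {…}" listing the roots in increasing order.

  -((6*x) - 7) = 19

Step 1. [-((6*x) - 7) = 19] LHS negated; negate both sides ⇒ neg: (6*x) - 7 = -19.
Step 2. [(6*x) - 7 = -19] add 7: x sits inside (… - 7). So sub: 6*x = -12.
Step 3. [6*x = -12] 6·(inner) — divide through by 6, so div: x = -2.

Answer: x ∈ {-2}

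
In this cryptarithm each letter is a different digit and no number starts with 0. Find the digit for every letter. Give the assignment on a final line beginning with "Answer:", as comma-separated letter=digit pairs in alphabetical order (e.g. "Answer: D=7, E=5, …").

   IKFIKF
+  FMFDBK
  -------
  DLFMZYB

Step 1. [col 1: F + K ≡ B (mod 10)] B=9 is one option consistent with column 1 (F + K ≡ B (mod 10), carry-in 0) — take it ⇒ B=9.
Step 2. [D] adding two 6-digit numbers gives at most 6+1 digits, and here it does — D is that final carry and must be 1, so D=1.
Step 3. [col 1: F + K ≡ B (mod 10)] several values work for K in column 1 (F + K ≡ B (mod 10), carry-in 0); try K=6 ⇒ K=6.
Step 4. [col 1: F + K ≡ B (mod 10)] column 1 reads F+K+carry(0)=B with K=6, B=9; with digits 1,6,9 already taken and all letters distinct, the only value for F is 3. So F=3.
Step 5. [col 2: K + B ≡ Y (mod 10)] in column 2 we have K+B≡Y with carry-in 0; given K=6, B=9 and digits 1,3,6,9 already taken and all letters distinct, that pins Y to 5 ⇒ Y=5.
Step 6. [col 3: I + D ≡ Z (mod 10)] column 3 (I + D ≡ Z (mod 10), carry-in 1) doesn't pin Z yet; pick Z=0 and continue ⇒ Z=0.
Step 7. [col 3: I + D ≡ Z (mod 10)] column 3: given D=1, Z=0, carry-in 1, and digits 0,1,3,5,6,9 already taken and all letters distinct, I+D≡Z (mod 10) forces I=8. So I=8.
Step 8. [col 4: F + F ≡ M (mod 10)] column 4 reads F+F+carry(1)=M with F=3; with digits 0,1,3,5,6,8,9 already taken and all letters distinct, the only value for M is 7. So M=7.
Step 9. [col 6: I + F ≡ L (mod 10)] column 6: given I=8, F=3, carry-in 1, and digits 0,1,3,5,6,7,8,9 already taken and all letters distinct, I+F≡L (mod 10) forces L=2. So L=2.

Answer: B=9, D=1, F=3, I=8, K=6, L=2, M=7, Y=5, Z=0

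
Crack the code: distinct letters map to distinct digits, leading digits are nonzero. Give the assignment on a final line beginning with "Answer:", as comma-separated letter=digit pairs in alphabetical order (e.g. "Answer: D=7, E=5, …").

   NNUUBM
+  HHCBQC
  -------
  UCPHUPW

Step 1. [col 1: M + C ≡ W (mod 10)] C=5 is one option consistent with column 1 (M + C ≡ W (mod 10), carry-in 0) — take it ⇒ C=5.
Step 2. [U] adding two 6-digit numbers gives at most 6+1 digits, and here it does — U is that final carry and must be 1 ⇒ U=1.
Step 3. [col 1: M + C ≡ W (mod 10)] no forcing yet in column 1 (carry-in 0); W=2 is free and consistent — try it. So W=2.
Step 4. [col 1: M + C ≡ W (mod 10)] in column 1 we have M+C≡W with carry-in 0; given C=5, W=2 and digits 1,2,5 already taken and all letters distinct, that pins M to 7. So M=7.
Step 5. [col 2: B + Q ≡ P (mod 10)] several values work for Q in column 2 (B + Q ≡ P (mod 10), carry-in 1); try Q=3. So Q=3.
Step 6. [col 2: B + Q ≡ P (mod 10)] no forcing yet in column 2 (carry-in 1); P=4 is free and consistent — try it, so P=4.
Step 7. [col 2: B + Q ≡ P (mod 10)] column 2: given Q=3, P=4, carry-in 1, and digits 1,2,3,4,5,7 already taken and all letters distinct, B+Q≡P (mod 10) forces B=0 ⇒ B=0.
Step 8. [col 4: U + C ≡ H (mod 10)] column 4: given U=1, C=5, carry-in 0, and digits 0,1,2,3,4,5,7 already taken and all letters distinct, U+C≡H (mod 10) forces H=6, so H=6.
Step 9. [col 5: N + H ≡ P (mod 10)] from column 5 (H=6, P=4, carry-in 0, digits 0,1,2,3,4,5,6,7 already taken and all letters distinct): N must equal 8, so N=8.

Answer: B=0, C=5, H=6, M=7, N=8, P=4, Q=3, U=1, W=2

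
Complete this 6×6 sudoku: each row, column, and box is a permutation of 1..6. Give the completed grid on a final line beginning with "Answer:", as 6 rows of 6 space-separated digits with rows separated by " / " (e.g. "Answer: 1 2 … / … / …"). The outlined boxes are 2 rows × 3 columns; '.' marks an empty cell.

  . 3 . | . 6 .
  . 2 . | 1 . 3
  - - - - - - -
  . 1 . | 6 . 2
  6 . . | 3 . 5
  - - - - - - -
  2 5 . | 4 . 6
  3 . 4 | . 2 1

Step 1. [r2c5∈{4,5}] r2c5 is the only open cell in col 5 admitting 5, so r2c5=5.
Step 2. [r1c1∈{1,4,5}] 1 has one home in col 1: r1c1, so r1c1=1.
Step 3. [r3c5∈{4}] nothing but 4 survives at r3c5 ⇒ r3c5=4.
Step 4. [r1c3∈{5}] r1c3 is down to just 5. So r1c3=5.
Step 5. [r4c5∈{1}] nothing but 1 survives at r4c5. So r4c5=1.
Step 6. [r4c2∈{4}] r4c2 is down to just 4, so r4c2=4.
Step 7. [r3c3∈{3}] r3c3's peers cover all but 3 ⇒ r3c3=3.
Step 8. [r6c2∈{6}] nothing but 6 survives at r6c2 ⇒ r6c2=6.
Step 9. [r2c1∈{4}] r2c1's peers cover all but 4. So r2c1=4.
Step 10. [r2c3∈{6}] only 6 remains possible at r2c3 ⇒ r2c3=6.
Step 11. [r1c6∈{4}] r1c6 has the single candidate 4, so r1c6=4.
Step 12. [r5c3∈{1}] nothing but 1 survives at r5c3 ⇒ r5c3=1.
Step 13. [r6c4∈{5}] r6c4's peers cover all but 5, so r6c4=5.
Step 14. [r1c4∈{2}] r1c4 has the single candidate 2 ⇒ r1c4=2.
Step 15. [r5c5∈{3}] r5c5 has the single candidate 3 ⇒ r5c5=3.
Step 16. [r3c1∈{5}] only 5 remains possible at r3c1 ⇒ r3c1=5.
Step 17. [r4c3∈{2}] only 2 remains possible at r4c3. So r4c3=2.

Answer: 1 3 5 2 6 4 / 4 2 6 1 5 3 / 5 1 3 6 4 2 / 6 4 2 3 1 5 / 2 5 1 4 3 6 / 3 6 4 5 2 1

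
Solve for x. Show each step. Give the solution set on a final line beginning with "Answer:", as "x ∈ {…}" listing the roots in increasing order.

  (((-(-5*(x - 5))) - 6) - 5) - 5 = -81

Step 1. [(((-(-5*(x - 5))) - 6) - 5) - 5 = -81] add 5: x sits inside (… - 5). So sub: ((-(-5*(x - 5))) - 6) - 5 = -76.
Step 2. [((-(-5*(x - 5))) - 6) - 5 = -76] add 5: x sits inside (… - 5), so sub: (-(-5*(x - 5))) - 6 = -71.
Step 3. [(-(-5*(x - 5))) - 6 = -71] peel the -6: add 6 from each side ⇒ sub: -(-5*(x - 5)) = -65.
Step 4. [-(-5*(x - 5)) = -65] LHS negated; negate both sides. So neg: -5*(x - 5) = 65.
Step 5. [-5*(x - 5) = 65] divide by the outer -5. So div: x - 5 = -13.
Step 6. [x - 5 = -13] 5 comes off first (add 5), so sub: x = -8.

Answer: x ∈ {-8}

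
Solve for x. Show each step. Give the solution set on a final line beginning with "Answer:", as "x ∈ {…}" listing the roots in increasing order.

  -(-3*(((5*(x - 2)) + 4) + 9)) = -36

Step 1. [-(-3*(((5*(x - 2)) + 4) + 9)) = -36] leading − — multiply by −1 ⇒ neg: -3*(((5*(x - 2)) + 4) + 9) = 36.
Step 2. [-3*(((5*(x - 2)) + 4) + 9) = 36] LHS = -3·(…); ÷-3 both sides, so div: ((5*(x - 2)) + 4) + 9 = -12.
Step 3. [((5*(x - 2)) + 4) + 9 = -12] peel the +9: subtract 9 from each side ⇒ sub: (5*(x - 2)) + 4 = -21.
Step 4. [(5*(x - 2)) + 4 = -21] +4 is outermost — subtract 4 both sides, so sub: 5*(x - 2) = -25.
Step 5. [5*(x - 2) = -25] 5·(inner) — divide through by 5 ⇒ div: x - 2 = -5.
Step 6. [x - 2 = -5] -2 is outermost — add 2 both sides ⇒ sub: x = -3.

Answer: x ∈ {-3}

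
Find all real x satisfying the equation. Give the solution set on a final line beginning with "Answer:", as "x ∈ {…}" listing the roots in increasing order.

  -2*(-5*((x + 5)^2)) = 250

Step 1. [-2*(-5*((x + 5)^2)) = 250] leading coefficient -2: divide by -2, so div: -5*((x + 5)^2) = -125.
Step 2. [-5*((x + 5)^2) = -125] LHS = -5·(…); ÷-5 both sides. So div: (x + 5)^2 = 25.
Step 3. [(x + 5)^2 = 25] √ both sides: 25 ≥ 0 gives two branches ⇒ sqrt: x + 5 = 5 or -5.
Step 4. [x + 5 = 5 or -5] peel the +5: subtract 5 from each side ⇒ sub: x = 0 or -10.

Answer: x ∈ {-10, 0}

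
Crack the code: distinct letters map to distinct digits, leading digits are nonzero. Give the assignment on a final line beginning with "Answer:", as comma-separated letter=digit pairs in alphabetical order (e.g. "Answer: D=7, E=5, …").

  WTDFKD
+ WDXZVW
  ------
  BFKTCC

Step 1. [col 1: D + W ≡ C (mod 10)] no forcing yet in column 1 (carry-in 0); D=1 is free and consistent — try it, so D=1.
Step 2. [col 1: D + W ≡ C (mod 10)] column 1 (D + W ≡ C (mod 10), carry-in 0) doesn't pin W yet; pick W=4 and continue. So W=4.
Step 3. [col 1: D + W ≡ C (mod 10)] in column 1 we have D+W≡C with carry-in 0; given D=1, W=4 and digits 1,4 already taken and all letters distinct, that pins C to 5. So C=5.
Step 4. [col 2: K + V ≡ C (mod 10)] column 2 (K + V ≡ C (mod 10), carry-in 0) doesn't pin V yet; pick V=3 and continue. So V=3.
Step 5. [col 2: K + V ≡ C (mod 10)] in column 2 we have K+V≡C with carry-in 0; given V=3, C=5 and digits 1,3,4,5 already taken and all letters distinct, that pins K to 2, so K=2.
Step 6. [col 3: F + Z ≡ T (mod 10)] F=7 is one option consistent with column 3 (F + Z ≡ T (mod 10), carry-in 0) — take it ⇒ F=7.
Step 7. [col 3: F + Z ≡ T (mod 10)] column 3: given F=7, carry-in 0, and digits 1,2,3,4,5,7 already taken and all letters distinct, F+Z≡T (mod 10) forces Z=9. So Z=9.
Step 8. [col 3: F + Z ≡ T (mod 10)] in column 3 we have F+Z≡T with carry-in 0; given F=7, Z=9 and digits 1,2,3,4,5,7,9 already taken and all letters distinct, that pins T to 6, so T=6.
Step 9. [col 4: D + X ≡ K (mod 10)] in column 4 we have D+X≡K with carry-in 1; given D=1, K=2 and digits 1,2,3,4,5,6,7,9 already taken and all letters distinct, that pins X to 0. So X=0.
Step 10. [col 6: W + W ≡ B (mod 10)] from column 6 (W=4, carry-in 0, digits 0,1,2,3,4,5,6,7,9 already taken and all letters distinct): B must equal 8. So B=8.

Answer: B=8, C=5, D=1, F=7, K=2, T=6, V=3, W=4, X=0, Z=9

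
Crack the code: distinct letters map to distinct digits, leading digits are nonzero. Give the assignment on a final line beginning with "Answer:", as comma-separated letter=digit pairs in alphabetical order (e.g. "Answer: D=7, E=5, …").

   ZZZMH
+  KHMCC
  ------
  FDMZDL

Step 1. [F] the sum has 6 digits but both addends have 5; that extra leading digit F is the final carry, namely 1. So F=1.
Step 2. [col 1: H + C ≡ L (mod 10)] C=5 is one option consistent with column 1 (H + C ≡ L (mod 10), carry-in 0) — take it. So C=5.
Step 3. [col 1: H + C ≡ L (mod 10)] column 1 (H + C ≡ L (mod 10), carry-in 0) doesn't pin H yet; pick H=2 and continue ⇒ H=2.
Step 4. [col 1: H + C ≡ L (mod 10)] column 1: given H=2, C=5, carry-in 0, and digits 1,2,5 already taken and all letters distinct, H+C≡L (mod 10) forces L=7, so L=7.
Step 5. [col 2: M + C ≡ D (mod 10)] no forcing yet in column 2 (carry-in 0); D=4 is free and consistent — try it ⇒ D=4.
Step 6. [col 2: M + C ≡ D (mod 10)] column 2: given C=5, D=4, carry-in 0, and digits 1,2,4,5,7 already taken and all letters distinct, M+C≡D (mod 10) forces M=9. So M=9.
Step 7. [col 3: Z + M ≡ Z (mod 10)] no forcing yet in column 3 (carry-in 1); Z=6 is free and consistent — try it, so Z=6.
Step 8. [col 5: Z + K ≡ D (mod 10)] column 5: given Z=6, D=4, carry-in 0, and digits 1,2,4,5,6,7,9 already taken and all letters distinct, Z+K≡D (mod 10) forces K=8 ⇒ K=8.

Answer: C=5, D=4, F=1, H=2, K=8, L=7, M=9, Z=6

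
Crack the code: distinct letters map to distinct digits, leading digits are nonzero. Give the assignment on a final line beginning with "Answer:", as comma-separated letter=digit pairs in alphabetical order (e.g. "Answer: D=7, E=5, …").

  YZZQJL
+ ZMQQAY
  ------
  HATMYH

Step 1. [col 1: L + Y ≡ H (mod 10)] Y=1 is one option consistent with column 1 (L + Y ≡ H (mod 10), carry-in 0) — take it. So Y=1.
Step 2. [col 1: L + Y ≡ H (mod 10)] column 1 (L + Y ≡ H (mod 10), carry-in 0) doesn't pin H yet; pick H=6 and continue. So H=6.
Step 3. [col 1: L + Y ≡ H (mod 10)] from column 1 (Y=1, H=6, carry-in 0, digits 1,6 already taken and all letters distinct): L must equal 5 ⇒ L=5.
Step 4. [col 2: J + A ≡ Y (mod 10)] A=2 is one option consistent with column 2 (J + A ≡ Y (mod 10), carry-in 0) — take it, so A=2.
Step 5. [col 2: J + A ≡ Y (mod 10)] from column 2 (A=2, Y=1, carry-in 0, digits 1,2,5,6 already taken and all letters distinct): J must equal 9. So J=9.
Step 6. [col 3: Q + Q ≡ M (mod 10)] from column 3 (nothing yet, carry-in 1, digits 1,2,5,6,9 already taken and all letters distinct): M must equal 7. So M=7.
Step 7. [col 3: Q + Q ≡ M (mod 10)] several values work for Q in column 3 (Q + Q ≡ M (mod 10), carry-in 1); try Q=8, so Q=8.
Step 8. [col 4: Z + Q ≡ T (mod 10)] column 4: given Q=8, carry-in 1, and digits 1,2,5,6,7,8,9 already taken and all letters distinct, Z+Q≡T (mod 10) forces Z=4, so Z=4.
Step 9. [col 4: Z + Q ≡ T (mod 10)] column 4: given Z=4, Q=8, carry-in 1, and digits 1,2,4,5,6,7,8,9 already taken and all letters distinct, Z+Q≡T (mod 10) forces T=3. So T=3.

Answer: A=2, H=6, J=9, L=5, M=7, Q=8, T=3, Y=1, Z=4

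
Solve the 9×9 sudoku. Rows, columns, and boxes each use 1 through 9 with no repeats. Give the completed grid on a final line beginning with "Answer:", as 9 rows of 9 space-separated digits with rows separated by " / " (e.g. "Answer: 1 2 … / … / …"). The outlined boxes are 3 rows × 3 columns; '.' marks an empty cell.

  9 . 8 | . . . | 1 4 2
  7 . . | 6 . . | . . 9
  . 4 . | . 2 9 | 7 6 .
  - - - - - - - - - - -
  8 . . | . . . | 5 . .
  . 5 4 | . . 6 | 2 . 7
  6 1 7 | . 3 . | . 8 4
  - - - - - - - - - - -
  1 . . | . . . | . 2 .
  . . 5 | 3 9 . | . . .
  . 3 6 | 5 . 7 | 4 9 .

Step 1. [r8c6∈{1,2,4,8}] across box 8, 2 lands solely at r8c6. So r8c6=2.
Step 2. [r9c5∈{1,8}] in box 8, 1 fits only at r9c5 ⇒ r9c5=1.
Step 3. [r9c9∈{8}] r9c9 is down to just 8 ⇒ r9c9=8.
Step 4. [r3c4∈{1,8}] r3c4 is the only open cell in row 3 admitting 8, so r3c4=8.
Step 5. [r2c6∈{1,3,4,5}] in box 2, 1 fits only at r2c6 ⇒ r2c6=1.
Step 6. [r7c5∈{4,6,8}] r7c5 is the only open cell in col 5 admitting 6 ⇒ r7c5=6.
Step 7. [r5c1∈{3}] r5c1 has the single candidate 3. So r5c1=3.
Step 8. [r5c8∈{1}] r5c8 is down to just 1. So r5c8=1.
Step 9. [r4c4∈{1,2,4,7,9}] r4c4 is the only open cell in row 4 admitting 1 ⇒ r4c4=1.
Step 10. [r7c2∈{7,8,9}] in row 7, 7 fits only at r7c2, so r7c2=7.
Step 11. [r2c8∈{3,5}] r2c8 is the only open cell in col 8 admitting 5. So r2c8=5.
Step 12. [r3c9∈{3}] nothing but 3 survives at r3c9, so r3c9=3.
Step 13. [r4c5∈{4,7}] r4c5 is the only open cell in row 4 admitting 7 ⇒ r4c5=7.
Step 14. [r4c2∈{2,9}] col 2 places 9 nowhere but r4c2, so r4c2=9.
Step 15. [r4c3∈{2}] r4c3's peers cover all but 2, so r4c3=2.
Step 16. [r6c6∈{5}] r6c6 is down to just 5. So r6c6=5.
Step 17. [r7c4∈{4}] nothing but 4 survives at r7c4, so r7c4=4.
Step 18. [r4c9∈{6}] r4c9 has the single candidate 6 ⇒ r4c9=6.
Step 19. [r6c7∈{9}] r6c7 is down to just 9. So r6c7=9.
Step 20. [r1c5∈{5}] r1c5 has the single candidate 5. So r1c5=5.
Step 21. [r3c1∈{5}] r3c1's peers cover all but 5 ⇒ r3c1=5.
Step 22. [r8c8∈{7}] only 7 remains possible at r8c8 ⇒ r8c8=7.
Step 23. [r2c3∈{3}] only 3 remains possible at r2c3, so r2c3=3.
Step 24. [r4c8∈{3}] r4c8 has the single candidate 3 ⇒ r4c8=3.
Step 25. [r7c9∈{5}] r7c9 is down to just 5. So r7c9=5.
Step 26. [r8c7∈{6}] nothing but 6 survives at r8c7, so r8c7=6.
Step 27. [r7c6∈{8}] r7c6's peers cover all but 8. So r7c6=8.
Step 28. [r2c7∈{8}] r2c7's peers cover all but 8. So r2c7=8.
Step 29. [r1c4∈{7}] nothing but 7 survives at r1c4 ⇒ r1c4=7.
Step 30. [r7c3∈{9}] r7c3 has the single candidate 9. So r7c3=9.
Step 31. [r2c5∈{4}] nothing but 4 survives at r2c5 ⇒ r2c5=4.
Step 32. [r8c9∈{1}] r8c9 is down to just 1, so r8c9=1.
Step 33. [r4c6∈{4}] r4c6's peers cover all but 4. So r4c6=4.
Step 34. [r2c2∈{2}] r2c2's peers cover all but 2, so r2c2=2.
Step 35. [r5c4∈{9}] nothing but 9 survives at r5c4 ⇒ r5c4=9.
Step 36. [r1c6∈{3}] only 3 remains possible at r1c6 ⇒ r1c6=3.
Step 37. [r8c1∈{4}] r8c1's peers cover all but 4, so r8c1=4.
Step 38. [r6c4∈{2}] only 2 remains possible at r6c4. So r6c4=2.
Step 39. [r5c5∈{8}] r5c5's peers cover all but 8. So r5c5=8.
Step 40. [r9c1∈{2}] only 2 remains possible at r9c1, so r9c1=2.
Step 41. [r1c2∈{6}] r1c2 has the single candidate 6. So r1c2=6.
Step 42. [r7c7∈{3}] r7c7 is down to just 3, so r7c7=3.
Step 43. [r3c3∈{1}] r3c3's peers cover all but 1, so r3c3=1.
Step 44. [r8c2∈{8}] r8c2 is down to just 8 ⇒ r8c2=8.

Answer: 9 6 8 7 5 3 1 4 2 / 7 2 3 6 4 1 8 5 9 / 5 4 1 8 2 9 7 6 3 / 8 9 2 1 7 4 5 3 6 / 3 5 4 9 8 6 2 1 7 / 6 1 7 2 3 5 9 8 4 / 1 7 9 4 6 8 3 2 5 / 4 8 5 3 9 2 6 7 1 / 2 3 6 5 1 7 4 9 8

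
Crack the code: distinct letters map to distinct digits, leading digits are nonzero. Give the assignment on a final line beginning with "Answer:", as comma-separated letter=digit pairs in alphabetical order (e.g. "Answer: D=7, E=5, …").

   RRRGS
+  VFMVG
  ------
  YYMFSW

Step 1. [Y] Y is the leading digit of a 6-digit sum of two 5-digit numbers; the final carry is exactly 1. So Y=1.
Step 2. [col 1: S + G ≡ W (mod 10)] several values work for W in column 1 (S + G ≡ W (mod 10), carry-in 0); try W=9, so W=9.
Step 3. [col 1: S + G ≡ W (mod 10)] column 1 (S + G ≡ W (mod 10), carry-in 0) doesn't pin G yet; pick G=6 and continue ⇒ G=6.
Step 4. [col 1: S + G ≡ W (mod 10)] in column 1 we have S+G≡W with carry-in 0; given G=6, W=9 and digits 1,6,9 already taken and all letters distinct, that pins S to 3 ⇒ S=3.
Step 5. [col 2: G + V ≡ S (mod 10)] from column 2 (G=6, S=3, carry-in 0, digits 1,3,6,9 already taken and all letters distinct): V must equal 7, so V=7.
Step 6. [col 3: R + M ≡ F (mod 10)] F=0 is one option consistent with column 3 (R + M ≡ F (mod 10), carry-in 1) — take it. So F=0.
Step 7. [col 3: R + M ≡ F (mod 10)] column 3 (R + M ≡ F (mod 10), carry-in 1) doesn't pin M yet; pick M=5 and continue ⇒ M=5.
Step 8. [col 3: R + M ≡ F (mod 10)] in column 3 we have R+M≡F with carry-in 1; given M=5, F=0 and digits 0,1,3,5,6,7,9 already taken and all letters distinct, that pins R to 4. So R=4.

Answer: F=0, G=6, M=5, R=4, S=3, V=7, W=9, Y=1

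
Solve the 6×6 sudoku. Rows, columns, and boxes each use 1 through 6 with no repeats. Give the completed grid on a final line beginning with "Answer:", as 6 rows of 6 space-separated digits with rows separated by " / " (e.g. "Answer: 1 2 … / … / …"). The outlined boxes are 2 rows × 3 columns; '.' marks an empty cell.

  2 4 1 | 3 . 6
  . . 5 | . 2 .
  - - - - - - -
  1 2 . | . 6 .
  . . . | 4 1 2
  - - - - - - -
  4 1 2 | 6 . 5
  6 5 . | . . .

Step 1. [r6c3∈{3}] r6c3's peers cover all but 3 ⇒ r6c3=3.
Step 2. [r2c1∈{3}] r2c1's peers cover all but 3, so r2c1=3.
Step 3. [r2c4∈{1}] r2c4 is down to just 1, so r2c4=1.
Step 4. [r6c6∈{1,4}] row 6 places 1 nowhere but r6c6. So r6c6=1.
Step 5. [r4c2∈{3,6}] row 4 places 3 nowhere but r4c2 ⇒ r4c2=3.
Step 6. [r4c1∈{5}] r4c1 has the single candidate 5 ⇒ r4c1=5.
Step 7. [r6c4∈{2}] nothing but 2 survives at r6c4 ⇒ r6c4=2.
Step 8. [r3c6∈{3}] r3c6's peers cover all but 3 ⇒ r3c6=3.
Step 9. [r5c5∈{3}] r5c5 has the single candidate 3, so r5c5=3.
Step 10. [r3c4∈{5}] r3c4 is down to just 5, so r3c4=5.
Step 11. [r4c3∈{6}] r4c3's peers cover all but 6. So r4c3=6.
Step 12. [r2c2∈{6}] nothing but 6 survives at r2c2 ⇒ r2c2=6.
Step 13. [r3c3∈{4}] nothing but 4 survives at r3c3. So r3c3=4.
Step 14. [r2c6∈{4}] only 4 remains possible at r2c6 ⇒ r2c6=4.
Step 15. [r6c5∈{4}] nothing but 4 survives at r6c5 ⇒ r6c5=4.
Step 16. [r1c5∈{5}] r1c5's peers cover all but 5. So r1c5=5.

Answer: 2 4 1 3 5 6 / 3 6 5 1 2 4 / 1 2 4 5 6 3 / 5 3 6 4 1 2 / 4 1 2 6 3 5 / 6 5 3 2 4 1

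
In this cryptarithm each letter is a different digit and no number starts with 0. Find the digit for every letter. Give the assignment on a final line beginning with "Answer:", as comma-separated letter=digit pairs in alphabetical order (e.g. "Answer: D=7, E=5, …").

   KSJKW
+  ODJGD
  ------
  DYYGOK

Step 1. [col 1: W + D ≡ K (mod 10)] no forcing yet in column 1 (carry-in 0); D=1 is free and consistent — try it ⇒ D=1.
Step 2. [col 1: W + D ≡ K (mod 10)] no forcing yet in column 1 (carry-in 0); K=9 is free and consistent — try it ⇒ K=9.
Step 3. [col 1: W + D ≡ K (mod 10)] column 1: given D=1, K=9, carry-in 0, and digits 1,9 already taken and all letters distinct, W+D≡K (mod 10) forces W=8. So W=8.
Step 4. [col 2: K + G ≡ O (mod 10)] several values work for O in column 2 (K + G ≡ O (mod 10), carry-in 0); try O=6 ⇒ O=6.
Step 5. [col 2: K + G ≡ O (mod 10)] in column 2 we have K+G≡O with carry-in 0; given K=9, O=6 and digits 1,6,8,9 already taken and all letters distinct, that pins G to 7, so G=7.
Step 6. [col 3: J + J ≡ G (mod 10)] column 3: given G=7, carry-in 1, and digits 1,6,7,8,9 already taken and all letters distinct, J+J≡G (mod 10) forces J=3. So J=3.
Step 7. [col 4: S + D ≡ Y (mod 10)] in column 4 we have S+D≡Y with carry-in 0; given D=1 and digits 1,3,6,7,8,9 already taken and all letters distinct, that pins S to 4. So S=4.
Step 8. [col 4: S + D ≡ Y (mod 10)] from column 4 (S=4, D=1, carry-in 0, digits 1,3,4,6,7,8,9 already taken and all letters distinct): Y must equal 5, so Y=5.

Answer: D=1, G=7, J=3, K=9, O=6, S=4, W=8, Y=5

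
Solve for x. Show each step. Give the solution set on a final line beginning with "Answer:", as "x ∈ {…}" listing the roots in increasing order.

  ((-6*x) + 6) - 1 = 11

Step 1. [((-6*x) + 6) - 1 = 11] the outer -1 inverts by adding 1 ⇒ sub: (-6*x) + 6 = 12.
Step 2. [(-6*x) + 6 = 12] -6 | LHS and -6 | 12: pull -6 out, so factor: x - 1 = -2.
Step 3. [x - 1 = -2] peel the -1: add 1 from each side ⇒ sub: x = -1.

Answer: x ∈ {-1}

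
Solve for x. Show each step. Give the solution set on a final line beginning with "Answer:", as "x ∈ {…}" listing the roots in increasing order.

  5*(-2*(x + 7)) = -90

Step 1. [5*(-2*(x + 7)) = -90] 5·(inner) — divide through by 5 ⇒ div: -2*(x + 7) = -18.
Step 2. [-2*(x + 7) = -18] divide by the outer -2. So div: x + 7 = 9.
Step 3. [x + 7 = 9] +7 is outermost — subtract 7 both sides ⇒ sub: x = 2.

Answer: x ∈ {2}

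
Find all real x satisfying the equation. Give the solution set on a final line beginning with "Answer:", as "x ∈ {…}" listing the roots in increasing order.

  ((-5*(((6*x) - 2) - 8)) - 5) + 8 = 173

Step 1. [((-5*(((6*x) - 2) - 8)) - 5) + 8 = 173] 8 comes off first (subtract 8), so sub: (-5*(((6*x) - 2) - 8)) - 5 = 165.
Step 2. [(-5*(((6*x) - 2) - 8)) - 5 = 165] -5 is outermost — add 5 both sides, so sub: -5*(((6*x) - 2) - 8) = 170.
Step 3. [-5*(((6*x) - 2) - 8) = 170] -5·(inner) — divide through by -5, so div: ((6*x) - 2) - 8 = -34.
Step 4. [((6*x) - 2) - 8 = -34] -8 is outermost — add 8 both sides ⇒ sub: (6*x) - 2 = -26.
Step 5. [(6*x) - 2 = -26] 2 comes off first (add 2) ⇒ sub: 6*x = -24.
Step 6. [6*x = -24] divide by the outer 6, so div: x = -4.

Answer: x ∈ {-4}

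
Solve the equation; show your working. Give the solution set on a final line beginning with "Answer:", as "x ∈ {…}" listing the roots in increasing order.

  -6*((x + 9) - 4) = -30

Step 1. [-6*((x + 9) - 4) = -30] leading coefficient -6: divide by -6, so div: (x + 9) - 4 = 5.
Step 2. [(x + 9) - 4 = 5] 4 comes off first (add 4), so sub: x + 9 = 9.
Step 3. [x + 9 = 9] 9 comes off first (subtract 9), so sub: x = 0.

Answer: x ∈ {0}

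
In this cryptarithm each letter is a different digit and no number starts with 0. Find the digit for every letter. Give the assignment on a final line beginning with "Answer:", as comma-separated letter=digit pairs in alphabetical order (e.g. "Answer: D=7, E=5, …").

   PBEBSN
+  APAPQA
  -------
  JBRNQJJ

Step 1. [col 1: N + A ≡ J (mod 10)] several values work for N in column 1 (N + A ≡ J (mod 10), carry-in 0); try N=6. So N=6.
Step 2. [col 1: N + A ≡ J (mod 10)] no forcing yet in column 1 (carry-in 0); A=5 is free and consistent — try it, so A=5.
Step 3. [col 1: N + A ≡ J (mod 10)] column 1 reads N+A+carry(0)=J with N=6, A=5; with digits 5,6 already taken and all letters distinct, the only value for J is 1, so J=1.
Step 4. [col 2: S + Q ≡ J (mod 10)] column 2 (S + Q ≡ J (mod 10), carry-in 1) doesn't pin S yet; pick S=7 and continue. So S=7.
Step 5. [col 2: S + Q ≡ J (mod 10)] from column 2 (S=7, J=1, carry-in 1, digits 1,5,6,7 already taken and all letters distinct): Q must equal 3, so Q=3.
Step 6. [col 3: B + P ≡ Q (mod 10)] no forcing yet in column 3 (carry-in 1); B=4 is free and consistent — try it. So B=4.
Step 7. [col 3: B + P ≡ Q (mod 10)] column 3 reads B+P+carry(1)=Q with B=4, Q=3; with digits 1,3,4,5,6,7 already taken and all letters distinct, the only value for P is 8 ⇒ P=8.
Step 8. [col 4: E + A ≡ N (mod 10)] column 4: given A=5, N=6, carry-in 1, and digits 1,3,4,5,6,7,8 already taken and all letters distinct, E+A≡N (mod 10) forces E=0 ⇒ E=0.
Step 9. [col 5: B + P ≡ R (mod 10)] from column 5 (B=4, P=8, carry-in 0, digits 0,1,3,4,5,6,7,8 already taken and all letters distinct): R must equal 2, so R=2.

Answer: A=5, B=4, E=0, J=1, N=6, P=8, Q=3, R=2, S=7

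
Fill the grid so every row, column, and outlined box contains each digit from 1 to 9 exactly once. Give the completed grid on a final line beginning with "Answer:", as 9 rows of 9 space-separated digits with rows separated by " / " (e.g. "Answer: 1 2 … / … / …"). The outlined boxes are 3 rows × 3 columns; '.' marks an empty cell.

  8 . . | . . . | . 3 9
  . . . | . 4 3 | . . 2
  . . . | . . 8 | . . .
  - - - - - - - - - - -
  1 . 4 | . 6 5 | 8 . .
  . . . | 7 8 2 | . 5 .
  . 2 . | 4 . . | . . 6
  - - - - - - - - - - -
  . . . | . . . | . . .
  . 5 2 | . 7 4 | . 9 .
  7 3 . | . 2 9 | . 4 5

Step 1. [r7c2∈{1,4,6,8,9}] across col 2, 8 lands solely at r7c2. So r7c2=8.
Step 2. [r8c1∈{6}] r8c1 has the single candidate 6. So r8c1=6.
Step 3. [r9c3∈{1}] nothing but 1 survives at r9c3 ⇒ r9c3=1.
Step 4. [r9c7∈{6}] r9c7's peers cover all but 6 ⇒ r9c7=6.
Step 5. [r6c6∈{1}] nothing but 1 survives at r6c6. So r6c6=1.
Step 6. [r6c8∈{7}] r6c8's peers cover all but 7 ⇒ r6c8=7.
Step 7. [r4c9∈{3}] r4c9 is down to just 3 ⇒ r4c9=3.
Step 8. [r3c1∈{2,3,4,5,9}] across col 1, 2 lands solely at r3c1, so r3c1=2.
Step 9. [r3c3∈{3,5,6,7,9}] 3 has one home in row 3: r3c3. So r3c3=3.
Step 10. [r1c6∈{6,7}] in col 6, 7 fits only at r1c6. So r1c6=7.
Step 11. [r2c3∈{5,6,7,9}] across col 3, 7 lands solely at r2c3. So r2c3=7.
Step 12. [r7c7∈{1,2,3,7}] r7c7 is the only open cell in col 7 admitting 2, so r7c7=2.
Step 13. [r7c8∈{1}] r7c8 has the single candidate 1, so r7c8=1.
Step 14. [r8c4∈{1,3,8}] across row 8, 1 lands solely at r8c4. So r8c4=1.
Step 15. [r3c7∈{1,4,5,7}] col 7 places 7 nowhere but r3c7 ⇒ r3c7=7.
Step 16. [r6c7∈{9}] only 9 remains possible at r6c7, so r6c7=9.
Step 17. [r3c5∈{1,5,9}] col 5 places 9 nowhere but r3c5 ⇒ r3c5=9.
Step 18. [r3c4∈{5,6}] 5 has one home in row 3: r3c4 ⇒ r3c4=5.
Step 19. [r2c4∈{6}] r2c4 is down to just 6, so r2c4=6.
Step 20. [r6c5∈{3}] only 3 remains possible at r6c5, so r6c5=3.
Step 21. [r7c3∈{9}] nothing but 9 survives at r7c3, so r7c3=9.
Step 22. [r6c1∈{5}] r6c1 has the single candidate 5. So r6c1=5.
Step 23. [r2c7∈{1,5}] in row 2, 5 fits only at r2c7 ⇒ r2c7=5.
Step 24. [r2c2∈{1,9}] in row 2, 1 fits only at r2c2. So r2c2=1.
Step 25. [r3c9∈{1,4}] across row 3, 1 lands solely at r3c9. So r3c9=1.
Step 26. [r5c3∈{6}] r5c3 has the single candidate 6. So r5c3=6.
Step 27. [r1c2∈{4,6}] 6 has one home in row 1: r1c2 ⇒ r1c2=6.
Step 28. [r5c2∈{9}] only 9 remains possible at r5c2 ⇒ r5c2=9.
Step 29. [r1c7∈{4}] only 4 remains possible at r1c7, so r1c7=4.
Step 30. [r6c3∈{8}] r6c3 is down to just 8. So r6c3=8.
Step 31. [r5c7∈{1}] r5c7 has the single candidate 1. So r5c7=1.
Step 32. [r4c4∈{9}] r4c4 has the single candidate 9, so r4c4=9.
Step 33. [r7c1∈{4}] nothing but 4 survives at r7c1, so r7c1=4.
Step 34. [r7c9∈{7}] r7c9's peers cover all but 7. So r7c9=7.
Step 35. [r1c4∈{2}] nothing but 2 survives at r1c4, so r1c4=2.
Step 36. [r5c1∈{3}] r5c1's peers cover all but 3 ⇒ r5c1=3.
Step 37. [r9c4∈{8}] only 8 remains possible at r9c4 ⇒ r9c4=8.
Step 38. [r7c6∈{6}] r7c6 is down to just 6 ⇒ r7c6=6.
Step 39. [r8c9∈{8}] only 8 remains possible at r8c9. So r8c9=8.
Step 40. [r8c7∈{3}] r8c7 is down to just 3 ⇒ r8c7=3.
Step 41. [r4c2∈{7}] r4c2 has the single candidate 7 ⇒ r4c2=7.
Step 42. [r1c3∈{5}] nothing but 5 survives at r1c3. So r1c3=5.
Step 43. [r7c4∈{3}] r7c4 has the single candidate 3. So r7c4=3.
Step 44. [r2c8∈{8}] r2c8's peers cover all but 8. So r2c8=8.
Step 45. [r5c9∈{4}] nothing but 4 survives at r5c9. So r5c9=4.
Step 46. [r3c8∈{6}] r3c8 is down to just 6, so r3c8=6.
Step 47. [r4c8∈{2}] r4c8 has the single candidate 2. So r4c8=2.
Step 48. [r7c5∈{5}] only 5 remains possible at r7c5 ⇒ r7c5=5.
Step 49. [r3c2∈{4}] r3c2 has the single candidate 4, so r3c2=4.
Step 50. [r2c1∈{9}] r2c1 is down to just 9, so r2c1=9.
Step 51. [r1c5∈{1}] r1c5's peers cover all but 1 ⇒ r1c5=1.

Answer: 8 6 5 2 1 7 4 3 9 / 9 1 7 6 4 3 5 8 2 / 2 4 3 5 9 8 7 6 1 / 1 7 4 9 6 5 8 2 3 / 3 9 6 7 8 2 1 5 4 / 5 2 8 4 3 1 9 7 6 / 4 8 9 3 5 6 2 1 7 / 6 5 2 1 7 4 3 9 8 / 7 3 1 8 2 9 6 4 5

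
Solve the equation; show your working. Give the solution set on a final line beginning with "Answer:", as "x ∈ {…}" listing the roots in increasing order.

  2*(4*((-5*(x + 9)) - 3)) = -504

Step 1. [2*(4*((-5*(x + 9)) - 3)) = -504] 2·(inner) — divide through by 2 ⇒ div: 4*((-5*(x + 9)) - 3) = -252.
Step 2. [4*((-5*(x + 9)) - 3) = -252] 4·(inner) — divide through by 4 ⇒ div: (-5*(x + 9)) - 3 = -63.
Step 3. [(-5*(x + 9)) - 3 = -63] the outer -3 inverts by adding 3, so sub: -5*(x + 9) = -60.
Step 4. [-5*(x + 9) = -60] LHS = -5·(…); ÷-5 both sides, so div: x + 9 = 12.
Step 5. [x + 9 = 12] the outer +9 inverts by subtracting 9, so sub: x = 3.

Answer: x ∈ {3}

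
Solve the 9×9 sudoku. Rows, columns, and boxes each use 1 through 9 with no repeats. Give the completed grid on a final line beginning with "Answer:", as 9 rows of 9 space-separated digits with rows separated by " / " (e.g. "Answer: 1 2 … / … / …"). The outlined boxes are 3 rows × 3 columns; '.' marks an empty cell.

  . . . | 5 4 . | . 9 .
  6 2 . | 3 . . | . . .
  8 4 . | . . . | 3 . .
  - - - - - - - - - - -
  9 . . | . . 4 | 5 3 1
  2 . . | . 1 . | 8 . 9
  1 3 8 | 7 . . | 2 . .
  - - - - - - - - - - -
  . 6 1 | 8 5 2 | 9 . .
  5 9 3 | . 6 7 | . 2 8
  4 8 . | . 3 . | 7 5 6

Step 1. [r1c3∈{7}] only 7 remains possible at r1c3. So r1c3=7.
Step 2. [r5c4∈{6}] r5c4 is down to just 6 ⇒ r5c4=6.
Step 3. [r7c8∈{4}] only 4 remains possible at r7c8 ⇒ r7c8=4.
Step 4. [r1c6∈{1,6,8}] across row 1, 8 lands solely at r1c6 ⇒ r1c6=8.
Step 5. [r3c6∈{1,6,9}] in col 6, 6 fits only at r3c6 ⇒ r3c6=6.
Step 6. [r6c5∈{9}] only 9 remains possible at r6c5 ⇒ r6c5=9.
Step 7. [r8c7∈{1}] nothing but 1 survives at r8c7. So r8c7=1.
Step 8. [r2c5∈{7}] r2c5 is down to just 7, so r2c5=7.
Step 9. [r3c9∈{2,5,7}] col 9 places 7 nowhere but r3c9, so r3c9=7.
Step 10. [r3c3∈{5,9}] in row 3, 5 fits only at r3c3 ⇒ r3c3=5.
Step 11. [r3c4∈{1,2,9}] 9 has one home in row 3: r3c4, so r3c4=9.
Step 12. [r5c2∈{5,7}] col 2 places 5 nowhere but r5c2 ⇒ r5c2=5.
Step 13. [r2c6∈{1}] r2c6 has the single candidate 1 ⇒ r2c6=1.
Step 14. [r4c5∈{2,8}] row 4 places 8 nowhere but r4c5 ⇒ r4c5=8.
Step 15. [r2c7∈{4}] nothing but 4 survives at r2c7, so r2c7=4.
Step 16. [r5c3∈{4}] nothing but 4 survives at r5c3 ⇒ r5c3=4.
Step 17. [r3c8∈{1}] nothing but 1 survives at r3c8, so r3c8=1.
Step 18. [r3c5∈{2}] only 2 remains possible at r3c5 ⇒ r3c5=2.
Step 19. [r2c9∈{5}] r2c9's peers cover all but 5. So r2c9=5.
Step 20. [r8c4∈{4}] r8c4 has the single candidate 4, so r8c4=4.
Step 21. [r4c3∈{6}] r4c3's peers cover all but 6 ⇒ r4c3=6.
Step 22. [r6c6∈{5}] nothing but 5 survives at r6c6, so r6c6=5.
Step 23. [r1c7∈{6}] r1c7 has the single candidate 6 ⇒ r1c7=6.
Step 24. [r1c2∈{1}] nothing but 1 survives at r1c2, so r1c2=1.
Step 25. [r9c6∈{9}] only 9 remains possible at r9c6, so r9c6=9.
Step 26. [r7c9∈{3}] only 3 remains possible at r7c9 ⇒ r7c9=3.
Step 27. [r1c9∈{2}] nothing but 2 survives at r1c9, so r1c9=2.
Step 28. [r5c8∈{7}] r5c8 has the single candidate 7, so r5c8=7.
Step 29. [r4c4∈{2}] r4c4 is down to just 2, so r4c4=2.
Step 30. [r9c4∈{1}] nothing but 1 survives at r9c4. So r9c4=1.
Step 31. [r5c6∈{3}] r5c6's peers cover all but 3, so r5c6=3.
Step 32. [r6c8∈{6}] nothing but 6 survives at r6c8 ⇒ r6c8=6.
Step 33. [r1c1∈{3}] only 3 remains possible at r1c1. So r1c1=3.
Step 34. [r7c1∈{7}] nothing but 7 survives at r7c1, so r7c1=7.
Step 35. [r6c9∈{4}] r6c9 is down to just 4 ⇒ r6c9=4.
Step 36. [r9c3∈{2}] r9c3 is down to just 2, so r9c3=2.
Step 37. [r2c3∈{9}] r2c3's peers cover all but 9, so r2c3=9.
Step 38. [r4c2∈{7}] r4c2 is down to just 7. So r4c2=7.
Step 39. [r2c8∈{8}] only 8 remains possible at r2c8 ⇒ r2c8=8.

Answer: 3 1 7 5 4 8 6 9 2 / 6 2 9 3 7 1 4 8 5 / 8 4 5 9 2 6 3 1 7 / 9 7 6 2 8 4 5 3 1 / 2 5 4 6 1 3 8 7 9 / 1 3 8 7 9 5 2 6 4 / 7 6 1 8 5 2 9 4 3 / 5 9 3 4 6 7 1 2 8 / 4 8 2 1 3 9 7 5 6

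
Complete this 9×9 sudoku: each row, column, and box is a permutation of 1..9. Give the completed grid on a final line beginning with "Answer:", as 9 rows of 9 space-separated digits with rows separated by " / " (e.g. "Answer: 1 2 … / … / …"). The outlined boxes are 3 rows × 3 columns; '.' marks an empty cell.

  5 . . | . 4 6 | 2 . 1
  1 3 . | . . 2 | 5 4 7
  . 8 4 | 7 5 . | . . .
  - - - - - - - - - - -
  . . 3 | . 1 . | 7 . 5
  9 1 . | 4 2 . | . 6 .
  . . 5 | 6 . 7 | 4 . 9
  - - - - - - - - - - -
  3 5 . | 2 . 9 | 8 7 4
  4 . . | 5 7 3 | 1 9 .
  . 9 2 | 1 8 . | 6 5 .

Step 1. [r5c9∈{3,8}] across col 9, 8 lands solely at r5c9 ⇒ r5c9=8.
Step 2. [r2c3∈{6,9}] row 2 places 6 nowhere but r2c3 ⇒ r2c3=6.
Step 3. [r6c2∈{2}] r6c2 is down to just 2. So r6c2=2.
Step 4. [r3c8∈{3}] r3c8 has the single candidate 3, so r3c8=3.
Step 5. [r2c4∈{8,9}] in row 2, 8 fits only at r2c4, so r2c4=8.
Step 6. [r1c3∈{7,9}] 9 has one home in col 3: r1c3, so r1c3=9.
Step 7. [r4c1∈{6,8}] across col 1, 6 lands solely at r4c1. So r4c1=6.
Step 8. [r4c2∈{4}] nothing but 4 survives at r4c2. So r4c2=4.
Step 9. [r7c3∈{1}] r7c3 is down to just 1, so r7c3=1.
Step 10. [r6c1∈{8}] r6c1 has the single candidate 8. So r6c1=8.
Step 11. [r3c6∈{1}] r3c6 is down to just 1. So r3c6=1.
Step 12. [r9c9∈{3}] r9c9 has the single candidate 3. So r9c9=3.
Step 13. [r4c8∈{2}] r4c8 has the single candidate 2, so r4c8=2.
Step 14. [r6c5∈{3}] only 3 remains possible at r6c5. So r6c5=3.
Step 15. [r4c6∈{8}] r4c6's peers cover all but 8, so r4c6=8.
Step 16. [r5c6∈{5}] only 5 remains possible at r5c6 ⇒ r5c6=5.
Step 17. [r9c6∈{4}] r9c6 has the single candidate 4. So r9c6=4.
Step 18. [r7c5∈{6}] r7c5 is down to just 6, so r7c5=6.
Step 19. [r1c4∈{3}] r1c4's peers cover all but 3. So r1c4=3.
Step 20. [r3c7∈{9}] only 9 remains possible at r3c7 ⇒ r3c7=9.
Step 21. [r1c2∈{7}] r1c2's peers cover all but 7 ⇒ r1c2=7.
Step 22. [r9c1∈{7}] only 7 remains possible at r9c1. So r9c1=7.
Step 23. [r5c3∈{7}] nothing but 7 survives at r5c3. So r5c3=7.
Step 24. [r3c1∈{2}] r3c1 is down to just 2 ⇒ r3c1=2.
Step 25. [r6c8∈{1}] r6c8 is down to just 1, so r6c8=1.
Step 26. [r8c3∈{8}] only 8 remains possible at r8c3, so r8c3=8.
Step 27. [r8c9∈{2}] r8c9 is down to just 2 ⇒ r8c9=2.
Step 28. [r2c5∈{9}] r2c5's peers cover all but 9. So r2c5=9.
Step 29. [r5c7∈{3}] r5c7 is down to just 3, so r5c7=3.
Step 30. [r8c2∈{6}] r8c2 has the single candidate 6, so r8c2=6.
Step 31. [r3c9∈{6}] r3c9 has the single candidate 6. So r3c9=6.
Step 32. [r4c4∈{9}] r4c4 is down to just 9. So r4c4=9.
Step 33. [r1c8∈{8}] r1c8 has the single candidate 8, so r1c8=8.

Answer: 5 7 9 3 4 6 2 8 1 / 1 3 6 8 9 2 5 4 7 / 2 8 4 7 5 1 9 3 6 / 6 4 3 9 1 8 7 2 5 / 9 1 7 4 2 5 3 6 8 / 8 2 5 6 3 7 4 1 9 / 3 5 1 2 6 9 8 7 4 / 4 6 8 5 7 3 1 9 2 / 7 9 2 1 8 4 6 5 3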